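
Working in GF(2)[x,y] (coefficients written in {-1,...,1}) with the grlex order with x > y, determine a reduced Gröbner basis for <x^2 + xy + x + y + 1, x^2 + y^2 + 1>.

G = {x^2, y + 1}

f_1 = x^2 + xy + x + y + 1, LT = x^2.
f_2 = x^2 + y^2 + 1, LT = x^2.

S(f_1,f_2): lcm = x^2. S = xy + y^2 + x + y.
  leading term xy: no divisor's leading term divides it; move xy to the remainder.
  leading term y^2: no divisor's leading term divides it; move y^2 to the remainder.
  leading term x: no divisor's leading term divides it; move x to the remainder.
  leading term y: no divisor's leading term divides it; move y to the remainder.
  remainder xy + y^2 + x + y ≠ 0; add g_3 = xy + y^2 + x + y to the basis.

S(f_1,g_3): lcm = x^2y. S = x^2 + y^2 + y.
  leading term x^2: subtract (1)·f_1 from x^2 + y^2 + y → xy + y^2 + x + 1
  leading term xy: subtract (1)·g_3 from xy + y^2 + x + 1 → y + 1
  leading term y: no divisor's leading term divides it; move y to the remainder.
  leading term 1: no divisor's leading term divides it; move 1 to the remainder.
  remainder y + 1 ≠ 0; add g_4 = y + 1 to the basis.

S(f_2,g_3): lcm = x^2y. S = xy^2 + y^3 + x^2 + xy + y.
  leading term xy^2: subtract (y)·g_3 from xy^2 + y^3 + x^2 + xy + y → x^2 + y^2 + y
  leading term x^2: subtract (1)·f_1 from x^2 + y^2 + y → xy + y^2 + x + 1
  leading term xy: subtract (1)·g_3 from xy + y^2 + x + 1 → y + 1
  leading term y: subtract (1)·g_4 from y + 1 → 0
  remainder 0.

S(f_1,g_4): leading monomials are coprime, so the S-polynomial reduces to 0 (Buchberger's first criterion).
S(f_2,g_4): leading monomials are coprime, so the S-polynomial reduces to 0 (Buchberger's first criterion).
S(g_3,g_4): lcm = xy. S = y^2 + y.
  leading term y^2: subtract (y)·g_4 from y^2 + y → 0
  remainder 0.

Every S-polynomial of the final basis reduces to 0, so we have a Gröbner basis.
Inter-reduce: drop elements whose leading term is divisible by another's, tail-reduce, and make monic.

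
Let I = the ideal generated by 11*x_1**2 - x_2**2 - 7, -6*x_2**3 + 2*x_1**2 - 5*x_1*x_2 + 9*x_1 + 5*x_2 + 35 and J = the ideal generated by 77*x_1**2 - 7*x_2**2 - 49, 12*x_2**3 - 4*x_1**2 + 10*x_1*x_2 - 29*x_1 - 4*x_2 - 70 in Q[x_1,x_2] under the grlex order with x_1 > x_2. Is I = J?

Since reduced Gröbner bases are canonical representatives of ideals under a given ordering, it suffices to compute and compare them.
Buchberger on the first generating set:
f_1 = 11*x_1**2 - x_2**2 - 7, LT = x_1**2.
f_2 = -6*x_2**3 + 2*x_1**2 - 5*x_1*x_2 + 9*x_1 + 5*x_2 + 35, LT = x_2**3.

The S-polynomials (S(f_1,f_2)) all reduce to 0 modulo the current basis, so we have a Gröbner basis.
Inter-reduce: drop elements whose leading term is divisible by another's, tail-reduce, and make monic.
Reduced Gröbner basis: {x_2**3 + 5/6*x_1*x_2 - 1/33*x_2**2 - 3/2*x_1 - 5/6*x_2 - 133/22, x_1**2 - 1/11*x_2**2 - 7/11}.

Buchberger on the second generating set:
h_1 = 77*x_1**2 - 7*x_2**2 - 49, LT = x_1**2.
h_2 = 12*x_2**3 - 4*x_1**2 + 10*x_1*x_2 - 29*x_1 - 4*x_2 - 70, LT = x_2**3.

The S-polynomials (S(h_1,h_2)) all reduce to 0 modulo the current basis, so we have a Gröbner basis.
Inter-reduce: drop elements whose leading term is divisible by another's, tail-reduce, and make monic.
Reduced Gröbner basis: {x_2**3 + 5/6*x_1*x_2 - 1/33*x_2**2 - 29/12*x_1 - 1/3*x_2 - 133/22, x_1**2 - 1/11*x_2**2 - 7/11}.

Since the reduced bases disagree, the two ideals are not the same.

No, the ideals differ.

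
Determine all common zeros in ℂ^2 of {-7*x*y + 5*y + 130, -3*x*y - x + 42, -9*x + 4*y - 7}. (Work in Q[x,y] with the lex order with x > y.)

Compute a lex Gröbner basis by Buchberger's algorithm.
f_1 = -7*x*y + 5*y + 130, LT = x*y.
f_2 = -3*x*y - x + 42, LT = x*y.
f_3 = -9*x + 4*y - 7, LT = x.

S(f_1,f_2): lcm = x*y. S = -1/3*x - 5/7*y - 32/7.
  leading term x: subtract (1/27)·f_3 from -1/3*x - 5/7*y - 32/7 → -163/189*y - 815/189
  leading term y: no divisor's leading term divides it; move -163/189*y to the remainder.
  leading term 1: no divisor's leading term divides it; move -815/189 to the remainder.
  remainder -163/189*y - 815/189 ≠ 0; add h_4 = -163/189*y - 815/189 to the basis.

S(f_1,f_3): lcm = x*y. S = 4/9*y**2 - 94/63*y - 130/7.
  leading term y**2: subtract (-84/163*y)·h_4 from 4/9*y**2 - 94/63*y - 130/7 → -26/7*y - 130/7
  leading term y: subtract (702/163)·h_4 from -26/7*y - 130/7 → 0
  remainder 0.

S(f_2,f_3): lcm = x*y. S = 1/3*x + 4/9*y**2 - 7/9*y - 14.
  leading term x: subtract (-1/27)·f_3 from 1/3*x + 4/9*y**2 - 7/9*y - 14 → 4/9*y**2 - 17/27*y - 385/27
  leading term y**2: subtract (-84/163*y)·h_4 from 4/9*y**2 - 17/27*y - 385/27 → -77/27*y - 385/27
  leading term y: subtract (539/163)·h_4 from -77/27*y - 385/27 → 0
  remainder 0.

S(f_1,h_4): lcm = x*y. S = -5*x - 5/7*y - 130/7.
  leading term x: subtract (5/9)·f_3 from -5*x - 5/7*y - 130/7 → -185/63*y - 925/63
  leading term y: subtract (555/163)·h_4 from -185/63*y - 925/63 → 0
  remainder 0.

S(f_2,h_4): lcm = x*y. S = -14/3*x - 14.
  leading term x: subtract (14/27)·f_3 from -14/3*x - 14 → -56/27*y - 280/27
  leading term y: subtract (392/163)·h_4 from -56/27*y - 280/27 → 0
  remainder 0.

S(f_3,h_4): leading monomials are coprime, so the S-polynomial reduces to 0 (Buchberger's first criterion).
Every S-polynomial of the final basis reduces to 0, so we have a Gröbner basis.
Inter-reduce: drop elements whose leading term is divisible by another's, tail-reduce, and make monic.
Reduced Gröbner basis: {x + 3, y + 5}.

A lex Gröbner basis eliminates variables successively. Here y + 5 depends only on y, with roots {-5}; lifting each root through the earlier basis elements recovers the full solutions.
  y = -5: the earlier basis element becomes x + 3 = 0, giving x = -3 — point (-3, -5).
Substituting each solution back into the original system confirms all equations vanish.

{(-3, -5)}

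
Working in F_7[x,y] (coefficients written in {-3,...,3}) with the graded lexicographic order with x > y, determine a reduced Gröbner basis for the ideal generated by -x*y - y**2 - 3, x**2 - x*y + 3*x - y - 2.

f_1 = -x*y - y**2 - 3, LT = x*y.
f_2 = x**2 - x*y + 3*x - y - 2, LT = x**2.

S(f_1,f_2): lcm = x**2*y. S = 2*x*y**2 - 3*x*y + y**2 + 3*x + 2*y.
  leading term x*y**2: subtract (-2*y)·f_1 from 2*x*y**2 - 3*x*y + y**2 + 3*x + 2*y → -2*y**3 - 3*x*y + y**2 + 3*x + 3*y
  leading term y**3: no divisor's leading term divides it; move -2*y**3 to the remainder.
  leading term x*y: subtract (3)·f_1 from -3*x*y + y**2 + 3*x + 3*y → -3*y**2 + 3*x + 3*y + 2
  leading term y**2: no divisor's leading term divides it; move -3*y**2 to the remainder.
  leading term x: no divisor's leading term divides it; move 3*x to the remainder.
  leading term y: no divisor's leading term divides it; move 3*y to the remainder.
  leading term 1: no divisor's leading term divides it; move 2 to the remainder.
  remainder -2*y**3 - 3*y**2 + 3*x + 3*y + 2 ≠ 0; add g_3 = -2*y**3 - 3*y**2 + 3*x + 3*y + 2 to the basis.

The other S-polynomials (S(f_1,g_3), S(f_2,g_3)) all reduce to 0 modulo the current basis, so we have a Gröbner basis.

G = {y**3 - 2*y**2 + 2*x + 2*y - 1, x**2 + y**2 + 3*x - y + 1, x*y + y**2 + 3}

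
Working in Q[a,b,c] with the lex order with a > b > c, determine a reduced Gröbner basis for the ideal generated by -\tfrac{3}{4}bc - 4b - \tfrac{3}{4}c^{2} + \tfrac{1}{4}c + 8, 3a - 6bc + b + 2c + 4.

The reduced Gröbner basis is the canonical form of the ideal for this ordering.

f_1 = -\tfrac{3}{4}bc - 4b - \tfrac{3}{4}c^{2} + \tfrac{1}{4}c + 8, LT = bc.
f_2 = 3a - 6bc + b + 2c + 4, LT = a.

The S-polynomials (S(f_1,f_2)) all reduce to 0 modulo the current basis, so we have a Gröbner basis.

G = {a + 11b + 2c^{2} - 20, bc + \tfrac{16}{3}b + c^{2} - \tfrac{1}{3}c - \tfrac{32}{3}}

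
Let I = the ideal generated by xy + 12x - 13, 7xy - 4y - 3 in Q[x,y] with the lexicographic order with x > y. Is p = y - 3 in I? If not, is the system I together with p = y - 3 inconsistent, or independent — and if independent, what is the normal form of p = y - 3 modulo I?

First compute the reduced Gröbner basis of I by Buchberger's algorithm.
f_1 = xy + 12x - 13, LT = xy.
f_2 = 7xy - 4y - 3, LT = xy.

S(f_1,f_2): lcm = xy. S = 12x + \tfrac{4}{7}y - \tfrac{88}{7}.
  leading term x: no divisor's leading term divides it; move 12x to the remainder.
  leading term y: no divisor's leading term divides it; move \tfrac{4}{7}y to the remainder.
  leading term 1: no divisor's leading term divides it; move -\tfrac{88}{7} to the remainder.
  remainder 12x + \tfrac{4}{7}y - \tfrac{88}{7} ≠ 0; add h_3 = 12x + \tfrac{4}{7}y - \tfrac{88}{7} to the basis.

S(f_1,h_3): lcm = xy. S = 12x - \tfrac{1}{21}y^{2} + \tfrac{22}{21}y - 13.
  leading term x: subtract (1)·h_3 from 12x - \tfrac{1}{21}y^{2} + \tfrac{22}{21}y - 13 → -\tfrac{1}{21}y^{2} + \tfrac{10}{21}y - \tfrac{3}{7}
  leading term y^{2}: no divisor's leading term divides it; move -\tfrac{1}{21}y^{2} to the remainder.
  leading term y: no divisor's leading term divides it; move \tfrac{10}{21}y to the remainder.
  leading term 1: no divisor's leading term divides it; move -\tfrac{3}{7} to the remainder.
  remainder -\tfrac{1}{21}y^{2} + \tfrac{10}{21}y - \tfrac{3}{7} ≠ 0; add h_4 = -\tfrac{1}{21}y^{2} + \tfrac{10}{21}y - \tfrac{3}{7} to the basis.

The other S-polynomials (S(f_2,h_3), S(f_1,h_4), S(f_2,h_4), S(h_3,h_4)) all reduce to 0 modulo the current basis, so we have a Gröbner basis.
Inter-reduce: drop elements whose leading term is divisible by another's, tail-reduce, and make monic.
Reduced Gröbner basis: {x + \tfrac{1}{21}y - \tfrac{22}{21}, y^{2} - 10y + 9}.
Label its elements g_1 = x + \tfrac{1}{21}y - \tfrac{22}{21}, g_2 = y^{2} - 10y + 9.

Reduce p = y - 3 modulo G:
  leading term y: no divisor's leading term divides it; move y to the remainder.
  leading term 1: no divisor's leading term divides it; move -3 to the remainder.
  normal form = y - 3.
The normal form is nonzero, so p ∉ I. Since p minus its normal form lies in I, I + (p) = I + (r) where r = y - 3; decide whether this ideal is the whole ring.
Run Buchberger on G together with r (pairs among the g_i already reduce to 0 since G is a Gröbner basis):
g_1 = x + \tfrac{1}{21}y - \tfrac{22}{21}, LT = x.
g_2 = y^{2} - 10y + 9, LT = y^{2}.
r = y - 3, LT = y.

S(g_2,r): lcm = y^{2}. S = -7y + 9.
  leading term y: subtract (-7)·r from -7y + 9 → -12
  leading term 1: no divisor's leading term divides it; move -12 to the remainder.
  remainder -12 ≠ 0; add m_4 = -12 to the basis.

The other S-polynomials (S(g_1,g_2), S(g_1,r), S(g_1,m_4), S(g_2,m_4), S(r,m_4)) all reduce to 0 modulo the current basis, so we have a Gröbner basis.
Inter-reduce: drop elements whose leading term is divisible by another's, tail-reduce, and make monic.
Reduced Gröbner basis: {1}.
The reduced Gröbner basis of I + (p) is {1}: the ideal is the whole ring, so the enlarged system has no common solution — adjoining p is inconsistent.

The remainder on division by a Gröbner basis is unique — it is the normal form.

Adjoining y - 3 makes the ideal the whole ring: the system is inconsistent.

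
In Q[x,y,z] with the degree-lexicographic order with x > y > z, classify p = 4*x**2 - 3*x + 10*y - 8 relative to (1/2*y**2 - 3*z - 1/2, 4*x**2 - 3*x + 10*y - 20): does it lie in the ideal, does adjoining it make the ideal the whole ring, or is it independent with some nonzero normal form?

Adjoining 4*x**2 - 3*x + 10*y - 8 makes the ideal the whole ring: the system is inconsistent.

First compute the reduced Gröbner basis of I by Buchberger's algorithm.
f_1 = 1/2*y**2 - 3*z - 1/2, LT = y**2.
f_2 = 4*x**2 - 3*x + 10*y - 20, LT = x**2.

The S-polynomials (S(f_1,f_2)) all reduce to 0 modulo the current basis, so we have a Gröbner basis.
Inter-reduce: drop elements whose leading term is divisible by another's, tail-reduce, and make monic.
Reduced Gröbner basis: {x**2 - 3/4*x + 5/2*y - 5, y**2 - 6*z - 1}.
Label its elements g_1 = x**2 - 3/4*x + 5/2*y - 5, g_2 = y**2 - 6*z - 1.

Reduce p = 4*x**2 - 3*x + 10*y - 8 modulo G:
  leading term x**2: subtract (4)·g_1 from 4*x**2 - 3*x + 10*y - 8 → 12
  leading term 1: no divisor's leading term divides it; move 12 to the remainder.
  normal form = 12.
The normal form is nonzero, so p ∉ I. Since p minus its normal form lies in I, I + (p) = I + (r) where r = 12; decide whether this ideal is the whole ring.
Here r = 12 is a nonzero constant, hence a unit: 1 ∈ I + (p), the Gröbner basis of I + (p) is {1}, and the enlarged system has no common solution — adjoining p is inconsistent.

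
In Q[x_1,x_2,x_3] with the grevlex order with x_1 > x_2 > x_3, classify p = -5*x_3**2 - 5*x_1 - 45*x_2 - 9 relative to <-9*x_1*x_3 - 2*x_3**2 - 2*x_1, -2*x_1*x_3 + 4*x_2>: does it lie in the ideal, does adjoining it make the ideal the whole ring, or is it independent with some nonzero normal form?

Adjoining -5*x_3**2 - 5*x_1 - 45*x_2 - 9 makes the ideal the whole ring: the system is inconsistent.

First compute the reduced Gröbner basis of I by Buchberger's algorithm.
f_1 = -9*x_1*x_3 - 2*x_3**2 - 2*x_1, LT = x_1*x_3.
f_2 = -2*x_1*x_3 + 4*x_2, LT = x_1*x_3.

S(f_1,f_2): lcm = x_1*x_3. S = 2/9*x_3**2 + 2/9*x_1 + 2*x_2.
  leading term x_3**2: no divisor's leading term divides it; move 2/9*x_3**2 to the remainder.
  leading term x_1: no divisor's leading term divides it; move 2/9*x_1 to the remainder.
  leading term x_2: no divisor's leading term divides it; move 2*x_2 to the remainder.
  remainder 2/9*x_3**2 + 2/9*x_1 + 2*x_2 ≠ 0; add h_3 = 2/9*x_3**2 + 2/9*x_1 + 2*x_2 to the basis.

S(f_1,h_3): lcm = x_1*x_3**2. S = 2/9*x_3**3 - x_1**2 - 9*x_1*x_2 + 2/9*x_1*x_3.
  leading term x_3**3: subtract (x_3)·h_3 from 2/9*x_3**3 - x_1**2 - 9*x_1*x_2 + 2/9*x_1*x_3 → -x_1**2 - 9*x_1*x_2 - 2*x_2*x_3
  leading term x_1**2: no divisor's leading term divides it; move -x_1**2 to the remainder.
  leading term x_1*x_2: no divisor's leading term divides it; move -9*x_1*x_2 to the remainder.
  leading term x_2*x_3: no divisor's leading term divides it; move -2*x_2*x_3 to the remainder.
  remainder -x_1**2 - 9*x_1*x_2 - 2*x_2*x_3 ≠ 0; add h_4 = -x_1**2 - 9*x_1*x_2 - 2*x_2*x_3 to the basis.

The other S-polynomials (S(f_2,h_3), S(f_1,h_4), S(f_2,h_4), S(h_3,h_4)) all reduce to 0 modulo the current basis, so we have a Gröbner basis.
Inter-reduce: drop elements whose leading term is divisible by another's, tail-reduce, and make monic.
Reduced Gröbner basis: {x_1**2 + 9*x_1*x_2 + 2*x_2*x_3, x_1*x_3 - 2*x_2, x_3**2 + x_1 + 9*x_2}.
Label its elements g_1 = x_1**2 + 9*x_1*x_2 + 2*x_2*x_3, g_2 = x_1*x_3 - 2*x_2, g_3 = x_3**2 + x_1 + 9*x_2.

Reduce p = -5*x_3**2 - 5*x_1 - 45*x_2 - 9 modulo G:
  leading term x_3**2: subtract (-5)·g_3 from -5*x_3**2 - 5*x_1 - 45*x_2 - 9 → -9
  leading term 1: no divisor's leading term divides it; move -9 to the remainder.
  normal form = -9.
The normal form is nonzero, so p ∉ I. Since p minus its normal form lies in I, I + (p) = I + (r) where r = -9; decide whether this ideal is the whole ring.
Here r = -9 is a nonzero constant, hence a unit: 1 ∈ I + (p), the Gröbner basis of I + (p) is {1}, and the enlarged system has no common solution — adjoining p is inconsistent.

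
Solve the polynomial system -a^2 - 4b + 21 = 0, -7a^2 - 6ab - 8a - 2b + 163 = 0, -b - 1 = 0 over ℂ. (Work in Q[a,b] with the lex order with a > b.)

Compute a lex Gröbner basis by Buchberger's algorithm.
f_1 = -a^2 - 4b + 21, LT = a^2.
f_2 = -7a^2 - 6ab - 8a - 2b + 163, LT = a^2.
f_3 = -b - 1, LT = b.

S(f_1,f_2): lcm = a^2. S = -6/7ab - 8/7a + 26/7b + 16/7.
  reduce S modulo (f_1, f_2, f_3):
  remainder -2/7a - 10/7 ≠ 0; add h_4 = -2/7a - 10/7 to the basis.

The other S-polynomials (S(f_1,f_3), S(f_2,f_3), S(f_1,h_4), S(f_2,h_4), S(f_3,h_4)) all reduce to 0 modulo the current basis, so we have a Gröbner basis.
Inter-reduce: drop elements whose leading term is divisible by another's, tail-reduce, and make monic.
Reduced Gröbner basis: {a + 5, b + 1}.

Since the basis is lex-ordered, b + 1 is univariate in b. Its roots are {-1}. Back-substituting each root into the other basis elements fixes the other coordinates.
  b = -1: the earlier basis element becomes a + 5 = 0, giving a = -5 — point (-5, -1).

{(-5, -1)}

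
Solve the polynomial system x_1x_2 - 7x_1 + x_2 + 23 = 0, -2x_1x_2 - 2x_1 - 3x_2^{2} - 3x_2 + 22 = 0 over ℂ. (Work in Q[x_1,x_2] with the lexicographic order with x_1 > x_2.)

Compute a lex Gröbner basis by Buchberger's algorithm.
f_1 = x_1x_2 - 7x_1 + x_2 + 23, LT = x_1x_2.
f_2 = -2x_1x_2 - 2x_1 - 3x_2^{2} - 3x_2 + 22, LT = x_1x_2.

S(f_1,f_2): lcm = x_1x_2. S = -8x_1 - \tfrac{3}{2}x_2^{2} - \tfrac{1}{2}x_2 + 34.
  leading term x_1: no divisor's leading term divides it; move -8x_1 to the remainder.
  leading term x_2^{2}: no divisor's leading term divides it; move -\tfrac{3}{2}x_2^{2} to the remainder.
  leading term x_2: no divisor's leading term divides it; move -\tfrac{1}{2}x_2 to the remainder.
  leading term 1: no divisor's leading term divides it; move 34 to the remainder.
  remainder -8x_1 - \tfrac{3}{2}x_2^{2} - \tfrac{1}{2}x_2 + 34 ≠ 0; add h_3 = -8x_1 - \tfrac{3}{2}x_2^{2} - \tfrac{1}{2}x_2 + 34 to the basis.

S(f_1,h_3): lcm = x_1x_2. S = -7x_1 - \tfrac{3}{16}x_2^{3} - \tfrac{1}{16}x_2^{2} + \tfrac{21}{4}x_2 + 23.
  leading term x_1: subtract (\tfrac{7}{8})·h_3 from -7x_1 - \tfrac{3}{16}x_2^{3} - \tfrac{1}{16}x_2^{2} + \tfrac{21}{4}x_2 + 23 → -\tfrac{3}{16}x_2^{3} + \tfrac{5}{4}x_2^{2} + \tfrac{91}{16}x_2 - \tfrac{27}{4}
  leading term x_2^{3}: no divisor's leading term divides it; move -\tfrac{3}{16}x_2^{3} to the remainder.
  leading term x_2^{2}: no divisor's leading term divides it; move \tfrac{5}{4}x_2^{2} to the remainder.
  leading term x_2: no divisor's leading term divides it; move \tfrac{91}{16}x_2 to the remainder.
  leading term 1: no divisor's leading term divides it; move -\tfrac{27}{4} to the remainder.
  remainder -\tfrac{3}{16}x_2^{3} + \tfrac{5}{4}x_2^{2} + \tfrac{91}{16}x_2 - \tfrac{27}{4} ≠ 0; add h_4 = -\tfrac{3}{16}x_2^{3} + \tfrac{5}{4}x_2^{2} + \tfrac{91}{16}x_2 - \tfrac{27}{4} to the basis.

S(f_2,h_3): lcm = x_1x_2. S = x_1 - \tfrac{3}{16}x_2^{3} + \tfrac{23}{16}x_2^{2} + \tfrac{23}{4}x_2 - 11.
  leading term x_1: subtract (-\tfrac{1}{8})·h_3 from x_1 - \tfrac{3}{16}x_2^{3} + \tfrac{23}{16}x_2^{2} + \tfrac{23}{4}x_2 - 11 → -\tfrac{3}{16}x_2^{3} + \tfrac{5}{4}x_2^{2} + \tfrac{91}{16}x_2 - \tfrac{27}{4}
  leading term x_2^{3}: subtract (1)·h_4 from -\tfrac{3}{16}x_2^{3} + \tfrac{5}{4}x_2^{2} + \tfrac{91}{16}x_2 - \tfrac{27}{4} → 0
  remainder 0.

S(f_1,h_4): lcm = x_1x_2^{3}. S = -\tfrac{1}{3}x_1x_2^{2} + \tfrac{91}{3}x_1x_2 - 36x_1 + x_2^{3} + 23x_2^{2}.
  leading term x_1x_2^{2}: subtract (-\tfrac{1}{3}x_2)·f_1 from -\tfrac{1}{3}x_1x_2^{2} + \tfrac{91}{3}x_1x_2 - 36x_1 + x_2^{3} + 23x_2^{2} → 28x_1x_2 - 36x_1 + x_2^{3} + \tfrac{70}{3}x_2^{2} + \tfrac{23}{3}x_2
  leading term x_1x_2: subtract (28)·f_1 from 28x_1x_2 - 36x_1 + x_2^{3} + \tfrac{70}{3}x_2^{2} + \tfrac{23}{3}x_2 → 160x_1 + x_2^{3} + \tfrac{70}{3}x_2^{2} - \tfrac{61}{3}x_2 - 644
  leading term x_1: subtract (-20)·h_3 from 160x_1 + x_2^{3} + \tfrac{70}{3}x_2^{2} - \tfrac{61}{3}x_2 - 644 → x_2^{3} - \tfrac{20}{3}x_2^{2} - \tfrac{91}{3}x_2 + 36
  leading term x_2^{3}: subtract (-\tfrac{16}{3})·h_4 from x_2^{3} - \tfrac{20}{3}x_2^{2} - \tfrac{91}{3}x_2 + 36 → 0
  remainder 0.

S(f_2,h_4): lcm = x_1x_2^{3}. S = \tfrac{23}{3}x_1x_2^{2} + \tfrac{91}{3}x_1x_2 - 36x_1 + \tfrac{3}{2}x_2^{4} + \tfrac{3}{2}x_2^{3} - 11x_2^{2}.
  leading term x_1x_2^{2}: subtract (\tfrac{23}{3}x_2)·f_1 from \tfrac{23}{3}x_1x_2^{2} + \tfrac{91}{3}x_1x_2 - 36x_1 + \tfrac{3}{2}x_2^{4} + \tfrac{3}{2}x_2^{3} - 11x_2^{2} → 84x_1x_2 - 36x_1 + \tfrac{3}{2}x_2^{4} + \tfrac{3}{2}x_2^{3} - \tfrac{56}{3}x_2^{2} - \tfrac{529}{3}x_2
  leading term x_1x_2: subtract (84)·f_1 from 84x_1x_2 - 36x_1 + \tfrac{3}{2}x_2^{4} + \tfrac{3}{2}x_2^{3} - \tfrac{56}{3}x_2^{2} - \tfrac{529}{3}x_2 → 552x_1 + \tfrac{3}{2}x_2^{4} + \tfrac{3}{2}x_2^{3} - \tfrac{56}{3}x_2^{2} - \tfrac{781}{3}x_2 - 1932
  leading term x_1: subtract (-69)·h_3 from 552x_1 + \tfrac{3}{2}x_2^{4} + \tfrac{3}{2}x_2^{3} - \tfrac{56}{3}x_2^{2} - \tfrac{781}{3}x_2 - 1932 → \tfrac{3}{2}x_2^{4} + \tfrac{3}{2}x_2^{3} - \tfrac{733}{6}x_2^{2} - \tfrac{1769}{6}x_2 + 414
  leading term x_2^{4}: subtract (-8x_2)·h_4 from \tfrac{3}{2}x_2^{4} + \tfrac{3}{2}x_2^{3} - \tfrac{733}{6}x_2^{2} - \tfrac{1769}{6}x_2 + 414 → \tfrac{23}{2}x_2^{3} - \tfrac{230}{3}x_2^{2} - \tfrac{2093}{6}x_2 + 414
  leading term x_2^{3}: subtract (-\tfrac{184}{3})·h_4 from \tfrac{23}{2}x_2^{3} - \tfrac{230}{3}x_2^{2} - \tfrac{2093}{6}x_2 + 414 → 0
  remainder 0.

S(h_3,h_4): leading monomials are coprime, so the S-polynomial reduces to 0 (Buchberger's first criterion).
Every S-polynomial of the final basis reduces to 0, so we have a Gröbner basis.
Inter-reduce: drop elements whose leading term is divisible by another's, tail-reduce, and make monic.
Reduced Gröbner basis: {x_1 + \tfrac{3}{16}x_2^{2} + \tfrac{1}{16}x_2 - \tfrac{17}{4}, x_2^{3} - \tfrac{20}{3}x_2^{2} - \tfrac{91}{3}x_2 + 36}.

A lex Gröbner basis eliminates variables successively. Here x_2^{3} - \tfrac{20}{3}x_2^{2} - \tfrac{91}{3}x_2 + 36 depends only on x_2, with roots {1, 17/6 - sqrt(1585)/6, 17/6 + sqrt(1585)/6}; lifting each root through the earlier basis elements recovers the full solutions.
  x_2 = 1: the earlier basis element becomes x_1 - 4 = 0, giving x_1 = 4 — point (4, 1).
  x_2 = 17/6 - sqrt(1585)/6: the earlier basis element becomes x_1 - 3*sqrt(1585)/16 + 91/16 = 0, giving x_1 = -91/16 + 3*sqrt(1585)/16 — point (-91/16 + 3*sqrt(1585)/16, 17/6 - sqrt(1585)/6).
  x_2 = 17/6 + sqrt(1585)/6: the earlier basis element becomes x_1 + 91/16 + 3*sqrt(1585)/16 = 0, giving x_1 = -3*sqrt(1585)/16 - 91/16 — point (-3*sqrt(1585)/16 - 91/16, 17/6 + sqrt(1585)/6).
Each listed point satisfies every original equation (direct substitution).

{(4, 1), (-91/16 + 3*sqrt(1585)/16, 17/6 - sqrt(1585)/6), (-3*sqrt(1585)/16 - 91/16, 17/6 + sqrt(1585)/6)}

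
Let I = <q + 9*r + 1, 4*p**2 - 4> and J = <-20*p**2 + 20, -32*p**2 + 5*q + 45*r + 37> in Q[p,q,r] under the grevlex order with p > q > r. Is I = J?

For a fixed monomial order, each ideal has a unique reduced Gröbner basis; comparing bases decides equality.
Buchberger on the first generating set:
f_1 = q + 9*r + 1, LT = q.
f_2 = 4*p**2 - 4, LT = p**2.

The S-polynomials (S(f_1,f_2)) all reduce to 0 modulo the current basis, so we have a Gröbner basis.
Inter-reduce: drop elements whose leading term is divisible by another's, tail-reduce, and make monic.
Reduced Gröbner basis: {p**2 - 1, q + 9*r + 1}.

Buchberger on the second generating set:
h_1 = -20*p**2 + 20, LT = p**2.
h_2 = -32*p**2 + 5*q + 45*r + 37, LT = p**2.

S(h_1,h_2): lcm = p**2. S = 5/32*q + 45/32*r + 5/32.
  leading term q: no divisor's leading term divides it; move 5/32*q to the remainder.
  leading term r: no divisor's leading term divides it; move 45/32*r to the remainder.
  leading term 1: no divisor's leading term divides it; move 5/32 to the remainder.
  remainder 5/32*q + 45/32*r + 5/32 ≠ 0; add k_3 = 5/32*q + 45/32*r + 5/32 to the basis.

The other S-polynomials (S(h_1,k_3), S(h_2,k_3)) all reduce to 0 modulo the current basis, so we have a Gröbner basis.
Inter-reduce: drop elements whose leading term is divisible by another's, tail-reduce, and make monic.
Reduced Gröbner basis: {p**2 - 1, q + 9*r + 1}.

Same reduced basis, so the two generating sets span the same ideal.

Yes, the ideals are equal.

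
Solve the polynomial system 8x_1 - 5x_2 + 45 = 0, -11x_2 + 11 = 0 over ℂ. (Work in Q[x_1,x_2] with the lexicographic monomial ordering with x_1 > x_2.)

Compute a lex Gröbner basis by Buchberger's algorithm.
f_1 = 8x_1 - 5x_2 + 45, LT = x_1.
f_2 = -11x_2 + 11, LT = x_2.

S(f_1,f_2): leading monomials are coprime, so the S-polynomial reduces to 0 (Buchberger's first criterion).
Every S-polynomial of the final basis reduces to 0, so we have a Gröbner basis.
Inter-reduce: drop elements whose leading term is divisible by another's, tail-reduce, and make monic.
Reduced Gröbner basis: {x_1 + 5, x_2 - 1}.

The lex basis is triangular: the last element involves only x_2. Solving x_2 - 1 = 0 gives x_2 ∈ {1}; substituting each value into the earlier elements determines the remaining variables.
  x_2 = 1: the earlier basis element becomes x_1 + 5 = 0, giving x_1 = -5 — point (-5, 1).

{(-5, 1)}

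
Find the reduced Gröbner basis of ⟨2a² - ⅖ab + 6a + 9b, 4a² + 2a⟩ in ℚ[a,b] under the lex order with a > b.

f_1 = 2a² - ⅖ab + 6a + 9b, LT = a².
f_2 = 4a² + 2a, LT = a².

S(f_1,f_2): lcm = a². S = -⅕ab + 5/2a + 9/2b.
  leading term ab: no divisor's leading term divides it; move -⅕ab to the remainder.
  leading term a: no divisor's leading term divides it; move 5/2a to the remainder.
  leading term b: no divisor's leading term divides it; move 9/2b to the remainder.
  remainder -⅕ab + 5/2a + 9/2b ≠ 0; add g_3 = -⅕ab + 5/2a + 9/2b to the basis.

S(f_1,g_3): lcm = a²b. S = 25/2a² - ⅕ab² + 51/2ab + 9/2b².
  leading term a²: subtract (25/4)·f_1 from 25/2a² - ⅕ab² + 51/2ab + 9/2b² → -⅕ab² + 28ab - 75/2a + 9/2b² - 225/4b
  leading term ab²: subtract (b)·g_3 from -⅕ab² + 28ab - 75/2a + 9/2b² - 225/4b → 51/2ab - 75/2a - 225/4b
  leading term ab: subtract (-255/2)·g_3 from 51/2ab - 75/2a - 225/4b → 1125/4a + 1035/2b
  leading term a: no divisor's leading term divides it; move 1125/4a to the remainder.
  leading term b: no divisor's leading term divides it; move 1035/2b to the remainder.
  remainder 1125/4a + 1035/2b ≠ 0; add g_4 = 1125/4a + 1035/2b to the basis.

S(g_3,g_4): lcm = ab. S = -25/2a - 46/25b² - 45/2b.
  leading term a: subtract (-2/45)·g_4 from -25/2a - 46/25b² - 45/2b → -46/25b² + ½b
  leading term b²: no divisor's leading term divides it; move -46/25b² to the remainder.
  leading term b: no divisor's leading term divides it; move ½b to the remainder.
  remainder -46/25b² + ½b ≠ 0; add g_5 = -46/25b² + ½b to the basis.

The other S-polynomials (S(f_2,g_3), S(f_1,g_4), S(f_2,g_4), S(f_1,g_5), S(f_2,g_5), S(g_3,g_5), S(g_4,g_5)) all reduce to 0 modulo the current basis, so we have a Gröbner basis.
Inter-reduce: drop elements whose leading term is divisible by another's, tail-reduce, and make monic.

G = {a + 46/25b, b² - 25/92b}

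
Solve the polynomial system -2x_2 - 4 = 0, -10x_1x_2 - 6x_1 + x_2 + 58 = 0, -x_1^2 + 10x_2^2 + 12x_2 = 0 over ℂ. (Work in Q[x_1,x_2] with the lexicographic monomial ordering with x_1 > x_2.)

{(-4, -2)}

Compute a lex Gröbner basis by Buchberger's algorithm.
f_1 = -2x_2 - 4, LT = x_2.
f_2 = -10x_1x_2 - 6x_1 + x_2 + 58, LT = x_1x_2.
f_3 = -x_1^2 + 10x_2^2 + 12x_2, LT = x_1^2.

S(f_1,f_2): lcm = x_1x_2. S = 7/5x_1 + 1/10x_2 + 29/5.
  leading term x_1: no divisor's leading term divides it; move 7/5x_1 to the remainder.
  leading term x_2: subtract (-1/20)·f_1 from 1/10x_2 + 29/5 → 28/5
  leading term 1: no divisor's leading term divides it; move 28/5 to the remainder.
  remainder 7/5x_1 + 28/5 ≠ 0; add h_4 = 7/5x_1 + 28/5 to the basis.

The other S-polynomials (S(f_1,f_3), S(f_2,f_3), S(f_1,h_4), S(f_2,h_4), S(f_3,h_4)) all reduce to 0 modulo the current basis, so we have a Gröbner basis.
Inter-reduce: drop elements whose leading term is divisible by another's, tail-reduce, and make monic.
Reduced Gröbner basis: {x_1 + 4, x_2 + 2}.

Elimination: the polynomial x_2 + 2 lies in the elimination ideal for x_2, so x_2 ∈ {-2}. For each such x_2, the remaining basis elements (now univariate) give the rest of the solution.
  x_2 = -2: the earlier basis element becomes x_1 + 4 = 0, giving x_1 = -4 — point (-4, -2).
Check: every point annihilates each of the original generators.
Zero-dimensionality of the ideal guarantees finitely many solutions over ℂ.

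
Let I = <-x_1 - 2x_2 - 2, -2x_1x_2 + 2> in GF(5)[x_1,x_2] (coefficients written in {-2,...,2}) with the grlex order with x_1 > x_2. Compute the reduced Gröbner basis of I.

f_1 = -x_1 - 2x_2 - 2, LT = x_1.
f_2 = -2x_1x_2 + 2, LT = x_1x_2.

S(f_1,f_2): lcm = x_1x_2. S = 2x_2^{2} + 2x_2 + 1.
  leading term x_2^{2}: no divisor's leading term divides it; move 2x_2^{2} to the remainder.
  leading term x_2: no divisor's leading term divides it; move 2x_2 to the remainder.
  leading term 1: no divisor's leading term divides it; move 1 to the remainder.
  remainder 2x_2^{2} + 2x_2 + 1 ≠ 0; add g_3 = 2x_2^{2} + 2x_2 + 1 to the basis.

S(f_1,g_3): leading monomials are coprime, so the S-polynomial reduces to 0 (Buchberger's first criterion).
S(f_2,g_3): lcm = x_1x_2^{2}. S = -x_1x_2 + 2x_1 - x_2.
  leading term x_1x_2: subtract (x_2)·f_1 from -x_1x_2 + 2x_1 - x_2 → 2x_2^{2} + 2x_1 + x_2
  leading term x_2^{2}: subtract (1)·g_3 from 2x_2^{2} + 2x_1 + x_2 → 2x_1 - x_2 - 1
  leading term x_1: subtract (-2)·f_1 from 2x_1 - x_2 - 1 → 0
  remainder 0.

Every S-polynomial of the final basis reduces to 0, so we have a Gröbner basis.
Inter-reduce: drop elements whose leading term is divisible by another's, tail-reduce, and make monic.

G = {x_2^{2} + x_2 - 2, x_1 + 2x_2 + 2}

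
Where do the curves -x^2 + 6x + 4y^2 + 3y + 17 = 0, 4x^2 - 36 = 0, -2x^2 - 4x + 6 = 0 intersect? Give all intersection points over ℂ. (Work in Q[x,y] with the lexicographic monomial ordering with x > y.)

Compute a lex Gröbner basis by Buchberger's algorithm.
f_1 = -x^2 + 6x + 4y^2 + 3y + 17, LT = x^2.
f_2 = 4x^2 - 36, LT = x^2.
f_3 = -2x^2 - 4x + 6, LT = x^2.

S(f_1,f_2): lcm = x^2. S = -6x - 4y^2 - 3y - 8.
  leading term x: no divisor's leading term divides it; move -6x to the remainder.
  leading term y^2: no divisor's leading term divides it; move -4y^2 to the remainder.
  leading term y: no divisor's leading term divides it; move -3y to the remainder.
  leading term 1: no divisor's leading term divides it; move -8 to the remainder.
  remainder -6x - 4y^2 - 3y - 8 ≠ 0; add h_4 = -6x - 4y^2 - 3y - 8 to the basis.

S(f_1,f_3): lcm = x^2. S = -8x - 4y^2 - 3y - 14.
  leading term x: subtract (4/3)·h_4 from -8x - 4y^2 - 3y - 14 → 4/3y^2 + y - 10/3
  leading term y^2: no divisor's leading term divides it; move 4/3y^2 to the remainder.
  leading term y: no divisor's leading term divides it; move y to the remainder.
  leading term 1: no divisor's leading term divides it; move -10/3 to the remainder.
  remainder 4/3y^2 + y - 10/3 ≠ 0; add h_5 = 4/3y^2 + y - 10/3 to the basis.

S(f_2,f_3): lcm = x^2. S = -2x - 6.
  leading term x: subtract (1/3)·h_4 from -2x - 6 → 4/3y^2 + y - 10/3
  leading term y^2: subtract (1)·h_5 from 4/3y^2 + y - 10/3 → 0
  remainder 0.

S(f_1,h_4): lcm = x^2. S = -2/3xy^2 - 1/2xy - 22/3x - 4y^2 - 3y - 17.
  leading term xy^2: subtract (1/9y^2)·h_4 from -2/3xy^2 - 1/2xy - 22/3x - 4y^2 - 3y - 17 → -1/2xy - 22/3x + 4/9y^4 + 1/3y^3 - 28/9y^2 - 3y - 17
  leading term xy: subtract (1/12y)·h_4 from -1/2xy - 22/3x + 4/9y^4 + 1/3y^3 - 28/9y^2 - 3y - 17 → -22/3x + 4/9y^4 + 2/3y^3 - 103/36y^2 - 7/3y - 17
  leading term x: subtract (11/9)·h_4 from -22/3x + 4/9y^4 + 2/3y^3 - 103/36y^2 - 7/3y - 17 → 4/9y^4 + 2/3y^3 + 73/36y^2 + 4/3y - 65/9
  leading term y^4: subtract (1/3y^2)·h_5 from 4/9y^4 + 2/3y^3 + 73/36y^2 + 4/3y - 65/9 → 1/3y^3 + 113/36y^2 + 4/3y - 65/9
  leading term y^3: subtract (1/4y)·h_5 from 1/3y^3 + 113/36y^2 + 4/3y - 65/9 → 26/9y^2 + 13/6y - 65/9
  leading term y^2: subtract (13/6)·h_5 from 26/9y^2 + 13/6y - 65/9 → 0
  remainder 0.

S(f_2,h_4): lcm = x^2. S = -2/3xy^2 - 1/2xy - 4/3x - 9.
  leading term xy^2: subtract (1/9y^2)·h_4 from -2/3xy^2 - 1/2xy - 4/3x - 9 → -1/2xy - 4/3x + 4/9y^4 + 1/3y^3 + 8/9y^2 - 9
  leading term xy: subtract (1/12y)·h_4 from -1/2xy - 4/3x + 4/9y^4 + 1/3y^3 + 8/9y^2 - 9 → -4/3x + 4/9y^4 + 2/3y^3 + 41/36y^2 + 2/3y - 9
  leading term x: subtract (2/9)·h_4 from -4/3x + 4/9y^4 + 2/3y^3 + 41/36y^2 + 2/3y - 9 → 4/9y^4 + 2/3y^3 + 73/36y^2 + 4/3y - 65/9
  leading term y^4: subtract (1/3y^2)·h_5 from 4/9y^4 + 2/3y^3 + 73/36y^2 + 4/3y - 65/9 → 1/3y^3 + 113/36y^2 + 4/3y - 65/9
  leading term y^3: subtract (1/4y)·h_5 from 1/3y^3 + 113/36y^2 + 4/3y - 65/9 → 26/9y^2 + 13/6y - 65/9
  leading term y^2: subtract (13/6)·h_5 from 26/9y^2 + 13/6y - 65/9 → 0
  remainder 0.

S(f_3,h_4): lcm = x^2. S = -2/3xy^2 - 1/2xy + 2/3x - 3.
  leading term xy^2: subtract (1/9y^2)·h_4 from -2/3xy^2 - 1/2xy + 2/3x - 3 → -1/2xy + 2/3x + 4/9y^4 + 1/3y^3 + 8/9y^2 - 3
  leading term xy: subtract (1/12y)·h_4 from -1/2xy + 2/3x + 4/9y^4 + 1/3y^3 + 8/9y^2 - 3 → 2/3x + 4/9y^4 + 2/3y^3 + 41/36y^2 + 2/3y - 3
  leading term x: subtract (-1/9)·h_4 from 2/3x + 4/9y^4 + 2/3y^3 + 41/36y^2 + 2/3y - 3 → 4/9y^4 + 2/3y^3 + 25/36y^2 + 1/3y - 35/9
  leading term y^4: subtract (1/3y^2)·h_5 from 4/9y^4 + 2/3y^3 + 25/36y^2 + 1/3y - 35/9 → 1/3y^3 + 65/36y^2 + 1/3y - 35/9
  leading term y^3: subtract (1/4y)·h_5 from 1/3y^3 + 65/36y^2 + 1/3y - 35/9 → 14/9y^2 + 7/6y - 35/9
  leading term y^2: subtract (7/6)·h_5 from 14/9y^2 + 7/6y - 35/9 → 0
  remainder 0.

S(f_1,h_5): leading monomials are coprime, so the S-polynomial reduces to 0 (Buchberger's first criterion).
S(f_2,h_5): leading monomials are coprime, so the S-polynomial reduces to 0 (Buchberger's first criterion).
S(f_3,h_5): leading monomials are coprime, so the S-polynomial reduces to 0 (Buchberger's first criterion).
S(h_4,h_5): leading monomials are coprime, so the S-polynomial reduces to 0 (Buchberger's first criterion).
Every S-polynomial of the final basis reduces to 0, so we have a Gröbner basis.
Inter-reduce: drop elements whose leading term is divisible by another's, tail-reduce, and make monic.
Reduced Gröbner basis: {x + 3, y^2 + 3/4y - 5/2}.

Since the basis is lex-ordered, y^2 + 3/4y - 5/2 is univariate in y. Its roots are {-2, 5/4}. Back-substituting each root into the other basis elements fixes the other coordinates.
  y = -2: the earlier basis element becomes x + 3 = 0, giving x = -3 — point (-3, -2).
  y = 5/4: the earlier basis element becomes x + 3 = 0, giving x = -3 — point (-3, 5/4).

{(-3, -2), (-3, 5/4)}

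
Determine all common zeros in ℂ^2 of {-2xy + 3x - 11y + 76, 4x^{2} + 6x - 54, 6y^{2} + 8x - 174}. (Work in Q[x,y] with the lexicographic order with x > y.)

{(3, 5)}

Compute a lex Gröbner basis by Buchberger's algorithm.
f_1 = -2xy + 3x - 11y + 76, LT = xy.
f_2 = 4x^{2} + 6x - 54, LT = x^{2}.
f_3 = 8x + 6y^{2} - 174, LT = x.

S(f_1,f_2): lcm = x^{2}y. S = -\tfrac{3}{2}x^{2} + 4xy - 38x + \tfrac{27}{2}y.
  leading term x^{2}: subtract (-\tfrac{3}{8})·f_2 from -\tfrac{3}{2}x^{2} + 4xy - 38x + \tfrac{27}{2}y → 4xy - \tfrac{143}{4}x + \tfrac{27}{2}y - \tfrac{81}{4}
  leading term xy: subtract (-2)·f_1 from 4xy - \tfrac{143}{4}x + \tfrac{27}{2}y - \tfrac{81}{4} → -\tfrac{119}{4}x - \tfrac{17}{2}y + \tfrac{527}{4}
  leading term x: subtract (-\tfrac{119}{32})·f_3 from -\tfrac{119}{4}x - \tfrac{17}{2}y + \tfrac{527}{4} → \tfrac{357}{16}y^{2} - \tfrac{17}{2}y - \tfrac{8245}{16}
  leading term y^{2}: no divisor's leading term divides it; move \tfrac{357}{16}y^{2} to the remainder.
  leading term y: no divisor's leading term divides it; move -\tfrac{17}{2}y to the remainder.
  leading term 1: no divisor's leading term divides it; move -\tfrac{8245}{16} to the remainder.
  remainder \tfrac{357}{16}y^{2} - \tfrac{17}{2}y - \tfrac{8245}{16} ≠ 0; add h_4 = \tfrac{357}{16}y^{2} - \tfrac{17}{2}y - \tfrac{8245}{16} to the basis.

S(f_1,f_3): lcm = xy. S = -\tfrac{3}{2}x - \tfrac{3}{4}y^{3} + \tfrac{109}{4}y - 38.
  leading term x: subtract (-\tfrac{3}{16})·f_3 from -\tfrac{3}{2}x - \tfrac{3}{4}y^{3} + \tfrac{109}{4}y - 38 → -\tfrac{3}{4}y^{3} + \tfrac{9}{8}y^{2} + \tfrac{109}{4}y - \tfrac{565}{8}
  leading term y^{3}: subtract (-\tfrac{4}{119}y)·h_4 from -\tfrac{3}{4}y^{3} + \tfrac{9}{8}y^{2} + \tfrac{109}{4}y - \tfrac{565}{8} → \tfrac{47}{56}y^{2} + \tfrac{139}{14}y - \tfrac{565}{8}
  leading term y^{2}: subtract (\tfrac{94}{2499})·h_4 from \tfrac{47}{56}y^{2} + \tfrac{139}{14}y - \tfrac{565}{8} → \tfrac{3013}{294}y - \tfrac{15065}{294}
  leading term y: no divisor's leading term divides it; move \tfrac{3013}{294}y to the remainder.
  leading term 1: no divisor's leading term divides it; move -\tfrac{15065}{294} to the remainder.
  remainder \tfrac{3013}{294}y - \tfrac{15065}{294} ≠ 0; add h_5 = \tfrac{3013}{294}y - \tfrac{15065}{294} to the basis.

S(f_2,f_3): lcm = x^{2}. S = -\tfrac{3}{4}xy^{2} + \tfrac{93}{4}x - \tfrac{27}{2}.
  leading term xy^{2}: subtract (\tfrac{3}{8}y)·f_1 from -\tfrac{3}{4}xy^{2} + \tfrac{93}{4}x - \tfrac{27}{2} → -\tfrac{9}{8}xy + \tfrac{93}{4}x + \tfrac{33}{8}y^{2} - \tfrac{57}{2}y - \tfrac{27}{2}
  leading term xy: subtract (\tfrac{9}{16})·f_1 from -\tfrac{9}{8}xy + \tfrac{93}{4}x + \tfrac{33}{8}y^{2} - \tfrac{57}{2}y - \tfrac{27}{2} → \tfrac{345}{16}x + \tfrac{33}{8}y^{2} - \tfrac{357}{16}y - \tfrac{225}{4}
  leading term x: subtract (\tfrac{345}{128})·f_3 from \tfrac{345}{16}x + \tfrac{33}{8}y^{2} - \tfrac{357}{16}y - \tfrac{225}{4} → -\tfrac{771}{64}y^{2} - \tfrac{357}{16}y + \tfrac{26415}{64}
  leading term y^{2}: subtract (-\tfrac{257}{476})·h_4 from -\tfrac{771}{64}y^{2} - \tfrac{357}{16}y + \tfrac{26415}{64} → -\tfrac{3013}{112}y + \tfrac{15065}{112}
  leading term y: subtract (-\tfrac{21}{8})·h_5 from -\tfrac{3013}{112}y + \tfrac{15065}{112} → 0
  remainder 0.

S(f_1,h_4): lcm = xy^{2}. S = -\tfrac{47}{42}xy + \tfrac{485}{21}x + \tfrac{11}{2}y^{2} - 38y.
  leading term xy: subtract (\tfrac{47}{84})·f_1 from -\tfrac{47}{42}xy + \tfrac{485}{21}x + \tfrac{11}{2}y^{2} - 38y → \tfrac{257}{12}x + \tfrac{11}{2}y^{2} - \tfrac{2675}{84}y - \tfrac{893}{21}
  leading term x: subtract (\tfrac{257}{96})·f_3 from \tfrac{257}{12}x + \tfrac{11}{2}y^{2} - \tfrac{2675}{84}y - \tfrac{893}{21} → -\tfrac{169}{16}y^{2} - \tfrac{2675}{84}y + \tfrac{142225}{336}
  leading term y^{2}: subtract (-\tfrac{169}{357})·h_4 from -\tfrac{169}{16}y^{2} - \tfrac{2675}{84}y + \tfrac{142225}{336} → -\tfrac{3013}{84}y + \tfrac{15065}{84}
  leading term y: subtract (-\tfrac{7}{2})·h_5 from -\tfrac{3013}{84}y + \tfrac{15065}{84} → 0
  remainder 0.

S(f_2,h_4): leading monomials are coprime, so the S-polynomial reduces to 0 (Buchberger's first criterion).
S(f_3,h_4): leading monomials are coprime, so the S-polynomial reduces to 0 (Buchberger's first criterion).
S(f_1,h_5): lcm = xy. S = \tfrac{7}{2}x + \tfrac{11}{2}y - 38.
  leading term x: subtract (\tfrac{7}{16})·f_3 from \tfrac{7}{2}x + \tfrac{11}{2}y - 38 → -\tfrac{21}{8}y^{2} + \tfrac{11}{2}y + \tfrac{305}{8}
  leading term y^{2}: subtract (-\tfrac{2}{17})·h_4 from -\tfrac{21}{8}y^{2} + \tfrac{11}{2}y + \tfrac{305}{8} → \tfrac{9}{2}y - \tfrac{45}{2}
  leading term y: subtract (\tfrac{1323}{3013})·h_5 from \tfrac{9}{2}y - \tfrac{45}{2} → 0
  remainder 0.

S(f_2,h_5): leading monomials are coprime, so the S-polynomial reduces to 0 (Buchberger's first criterion).
S(f_3,h_5): leading monomials are coprime, so the S-polynomial reduces to 0 (Buchberger's first criterion).
S(h_4,h_5): lcm = y^{2}. S = \tfrac{97}{21}y - \tfrac{485}{21}.
  leading term y: subtract (\tfrac{1358}{3013})·h_5 from \tfrac{97}{21}y - \tfrac{485}{21} → 0
  remainder 0.

Every S-polynomial of the final basis reduces to 0, so we have a Gröbner basis.
Inter-reduce: drop elements whose leading term is divisible by another's, tail-reduce, and make monic.
Reduced Gröbner basis: {x - 3, y - 5}.

A lex Gröbner basis eliminates variables successively. Here y - 5 depends only on y, with roots {5}; lifting each root through the earlier basis elements recovers the full solutions.
  y = 5: the earlier basis element becomes x - 3 = 0, giving x = 3 — point (3, 5).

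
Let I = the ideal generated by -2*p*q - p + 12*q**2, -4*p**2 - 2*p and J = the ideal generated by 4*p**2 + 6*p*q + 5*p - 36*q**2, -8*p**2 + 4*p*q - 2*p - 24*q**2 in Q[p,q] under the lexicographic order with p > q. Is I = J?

Since reduced Gröbner bases are canonical representatives of ideals under a given ordering, it suffices to compute and compare them.
Buchberger on the first generating set:
f_1 = -2*p*q - p + 12*q**2, LT = p*q.
f_2 = -4*p**2 - 2*p, LT = p**2.

S(f_1,f_2): lcm = p**2*q. S = 1/2*p**2 - 6*p*q**2 - 1/2*p*q.
  leading term p**2: subtract (-1/8)·f_2 from 1/2*p**2 - 6*p*q**2 - 1/2*p*q → -6*p*q**2 - 1/2*p*q - 1/4*p
  leading term p*q**2: subtract (3*q)·f_1 from -6*p*q**2 - 1/2*p*q - 1/4*p → 5/2*p*q - 1/4*p - 36*q**3
  leading term p*q: subtract (-5/4)·f_1 from 5/2*p*q - 1/4*p - 36*q**3 → -3/2*p - 36*q**3 + 15*q**2
  leading term p: no divisor's leading term divides it; move -3/2*p to the remainder.
  leading term q**3: no divisor's leading term divides it; move -36*q**3 to the remainder.
  leading term q**2: no divisor's leading term divides it; move 15*q**2 to the remainder.
  remainder -3/2*p - 36*q**3 + 15*q**2 ≠ 0; add g_3 = -3/2*p - 36*q**3 + 15*q**2 to the basis.

S(f_1,g_3): lcm = p*q. S = 1/2*p - 24*q**4 + 10*q**3 - 6*q**2.
  leading term p: subtract (-1/3)·g_3 from 1/2*p - 24*q**4 + 10*q**3 - 6*q**2 → -24*q**4 - 2*q**3 - q**2
  leading term q**4: no divisor's leading term divides it; move -24*q**4 to the remainder.
  leading term q**3: no divisor's leading term divides it; move -2*q**3 to the remainder.
  leading term q**2: no divisor's leading term divides it; move -q**2 to the remainder.
  remainder -24*q**4 - 2*q**3 - q**2 ≠ 0; add g_4 = -24*q**4 - 2*q**3 - q**2 to the basis.

The other S-polynomials (S(f_2,g_3), S(f_1,g_4), S(f_2,g_4), S(g_3,g_4)) all reduce to 0 modulo the current basis, so we have a Gröbner basis.
Inter-reduce: drop elements whose leading term is divisible by another's, tail-reduce, and make monic.
Reduced Gröbner basis: {p + 24*q**3 - 10*q**2, q**4 + 1/12*q**3 + 1/24*q**2}.

Buchberger on the second generating set:
h_1 = 4*p**2 + 6*p*q + 5*p - 36*q**2, LT = p**2.
h_2 = -8*p**2 + 4*p*q - 2*p - 24*q**2, LT = p**2.

S(h_1,h_2): lcm = p**2. S = 2*p*q + p - 12*q**2.
  leading term p*q: no divisor's leading term divides it; move 2*p*q to the remainder.
  leading term p: no divisor's leading term divides it; move p to the remainder.
  leading term q**2: no divisor's leading term divides it; move -12*q**2 to the remainder.
  remainder 2*p*q + p - 12*q**2 ≠ 0; add k_3 = 2*p*q + p - 12*q**2 to the basis.

S(h_1,k_3): lcm = p**2*q. S = -1/2*p**2 + 15/2*p*q**2 + 5/4*p*q - 9*q**3.
  leading term p**2: subtract (-1/8)·h_1 from -1/2*p**2 + 15/2*p*q**2 + 5/4*p*q - 9*q**3 → 15/2*p*q**2 + 2*p*q + 5/8*p - 9*q**3 - 9/2*q**2
  leading term p*q**2: subtract (15/4*q)·k_3 from 15/2*p*q**2 + 2*p*q + 5/8*p - 9*q**3 - 9/2*q**2 → -7/4*p*q + 5/8*p + 36*q**3 - 9/2*q**2
  leading term p*q: subtract (-7/8)·k_3 from -7/4*p*q + 5/8*p + 36*q**3 - 9/2*q**2 → 3/2*p + 36*q**3 - 15*q**2
  leading term p: no divisor's leading term divides it; move 3/2*p to the remainder.
  leading term q**3: no divisor's leading term divides it; move 36*q**3 to the remainder.
  leading term q**2: no divisor's leading term divides it; move -15*q**2 to the remainder.
  remainder 3/2*p + 36*q**3 - 15*q**2 ≠ 0; add k_4 = 3/2*p + 36*q**3 - 15*q**2 to the basis.

S(h_1,k_4): lcm = p**2. S = -24*p*q**3 + 10*p*q**2 + 3/2*p*q + 5/4*p - 9*q**2.
  leading term p*q**3: subtract (-12*q**2)·k_3 from -24*p*q**3 + 10*p*q**2 + 3/2*p*q + 5/4*p - 9*q**2 → 22*p*q**2 + 3/2*p*q + 5/4*p - 144*q**4 - 9*q**2
  leading term p*q**2: subtract (11*q)·k_3 from 22*p*q**2 + 3/2*p*q + 5/4*p - 144*q**4 - 9*q**2 → -19/2*p*q + 5/4*p - 144*q**4 + 132*q**3 - 9*q**2
  leading term p*q: subtract (-19/4)·k_3 from -19/2*p*q + 5/4*p - 144*q**4 + 132*q**3 - 9*q**2 → 6*p - 144*q**4 + 132*q**3 - 66*q**2
  leading term p: subtract (4)·k_4 from 6*p - 144*q**4 + 132*q**3 - 66*q**2 → -144*q**4 - 12*q**3 - 6*q**2
  leading term q**4: no divisor's leading term divides it; move -144*q**4 to the remainder.
  leading term q**3: no divisor's leading term divides it; move -12*q**3 to the remainder.
  leading term q**2: no divisor's leading term divides it; move -6*q**2 to the remainder.
  remainder -144*q**4 - 12*q**3 - 6*q**2 ≠ 0; add k_5 = -144*q**4 - 12*q**3 - 6*q**2 to the basis.

The other S-polynomials (S(h_2,k_3), S(h_2,k_4), S(k_3,k_4), S(h_1,k_5), S(h_2,k_5), S(k_3,k_5), S(k_4,k_5)) all reduce to 0 modulo the current basis, so we have a Gröbner basis.
Inter-reduce: drop elements whose leading term is divisible by another's, tail-reduce, and make monic.
Reduced Gröbner basis: {p + 24*q**3 - 10*q**2, q**4 + 1/12*q**3 + 1/24*q**2}.

These coincide, so the ideals are equal.
The choice of monomial ordering does not affect the verdict — as long as both bases are computed under the same ordering, their equality decides ideal equality.

Yes, the ideals are equal.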